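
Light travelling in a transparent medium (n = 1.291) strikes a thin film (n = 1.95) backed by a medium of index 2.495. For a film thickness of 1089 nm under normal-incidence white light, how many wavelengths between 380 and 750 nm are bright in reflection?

Ray reflecting at the top interface goes from n = 1.291 toward n = 1.95: a half-wave phase shift.
At the lower boundary (n = 1.95 to n = 2.495) the reflected ray undergoes a half-wave phase shift.
The two reflections carry the same phase change, so no net offset.
For bright reflection here: 2 n t = m λ.
λ = 2 n t / m = 4247 / m nm.
m=5: 849 nm (IR); m=6: 708 nm (visible); m=7: 607 nm (visible); m=8: 531 nm (visible); m=9: 472 nm (visible); m=10: 425 nm (visible); m=11: 386 nm (visible); m=12: 354 nm (UV).

6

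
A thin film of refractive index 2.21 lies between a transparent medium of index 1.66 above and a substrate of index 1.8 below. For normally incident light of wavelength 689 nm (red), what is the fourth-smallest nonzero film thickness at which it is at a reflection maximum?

546 nm

Top surface (1.66 → 2.21): reflection off a higher-index medium gives a half-wave phase shift.
Ray reflecting at the bottom interface goes from n = 2.21 toward n = 1.8: no phase shift.
Net: one phase inversion between the two reflected rays.
For bright reflection here: 2 n t = (m + ½) λ.
The fourth-smallest nonzero thickness corresponds to m = 3: t = (m + ½) λ / (2 n) = 3.50 × 689 / (2 × 2.21) = 546 nm.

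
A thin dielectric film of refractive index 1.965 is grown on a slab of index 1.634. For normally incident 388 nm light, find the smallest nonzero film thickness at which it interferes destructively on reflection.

98.7 nm

Ray reflecting at the top interface goes from n = 1.0 toward n = 1.965: a half-wave phase shift.
Bottom surface (1.965 → 1.634): reflection off a lower-index medium gives no phase shift.
Exactly one π shift → a net half-wave offset.
So the condition for destructive reflection is 2 n t = m λ.
Minimum nonzero at m = 1: t = λ / (2 n) = 388 / (2 × 1.965) = 98.7 nm.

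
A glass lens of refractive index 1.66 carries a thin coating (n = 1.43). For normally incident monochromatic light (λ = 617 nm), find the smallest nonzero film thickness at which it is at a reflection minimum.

108 nm

Ray reflecting at the top interface goes from n = 1.0 toward n = 1.43: a half-wave phase shift.
Ray reflecting at the bottom interface goes from n = 1.43 toward n = 1.66: a half-wave phase shift.
Net: no relative phase inversion (both shifts match).
So the condition for destructive reflection is 2 n t = (m + ½) λ.
Minimum at m = 0: t = λ / (4 n) = 617 / (4 × 1.43) = 108 nm.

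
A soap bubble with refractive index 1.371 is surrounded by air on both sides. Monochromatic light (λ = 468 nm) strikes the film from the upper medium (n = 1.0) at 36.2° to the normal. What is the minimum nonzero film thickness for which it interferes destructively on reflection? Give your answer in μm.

Top surface (1.0 → 1.371): reflection off a higher-index medium gives a half-wave phase shift.
At the lower boundary (n = 1.371 to n = 1.0) the reflected ray undergoes no phase shift.
Exactly one π shift → a net half-wave offset.
With one net inversion, destructive interference in reflection requires 2 n t cos θ_r = m λ.
Snell's law: 1.0 sin 36.2° = 1.371 sin θ_r → sin θ_r = 0.431, cos θ_r = 0.902.
Minimum nonzero at m = 1: t = λ / (2 n cos θ_r) = 468 / (2 × 1.371 × 0.902) = 189 nm.

0.189 μm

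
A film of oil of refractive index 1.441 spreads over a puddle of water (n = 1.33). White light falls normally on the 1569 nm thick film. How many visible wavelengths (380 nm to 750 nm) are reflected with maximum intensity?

6

At the upper boundary (n = 1.0 to n = 1.441) the reflected ray undergoes a half-wave phase shift.
At the lower boundary (n = 1.441 to n = 1.33) the reflected ray undergoes no phase shift.
Exactly one π shift → a net half-wave offset.
With one net inversion, constructive interference in reflection requires 2 n t = (m + ½) λ.
λ = 2 n t / (m + ½) = 4522 / (m + ½) nm.
m=5: 822 nm (IR); m=6: 696 nm (visible); m=7: 603 nm (visible); m=8: 532 nm (visible); m=9: 476 nm (visible); m=10: 431 nm (visible); m=11: 393 nm (visible); m=12: 362 nm (UV).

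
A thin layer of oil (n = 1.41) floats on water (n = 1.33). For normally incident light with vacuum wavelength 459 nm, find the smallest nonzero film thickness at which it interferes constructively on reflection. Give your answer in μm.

At the upper boundary (n = 1.0 to n = 1.41) the reflected ray undergoes a half-wave phase shift.
At the lower boundary (n = 1.41 to n = 1.33) the reflected ray undergoes no phase shift.
Net: one phase inversion between the two reflected rays.
For maximum reflection here: 2 n t = (m + ½) λ.
Minimum at m = 0: t = λ / (4 n) = 459 / (4 × 1.41) = 81.4 nm.

0.0814 μm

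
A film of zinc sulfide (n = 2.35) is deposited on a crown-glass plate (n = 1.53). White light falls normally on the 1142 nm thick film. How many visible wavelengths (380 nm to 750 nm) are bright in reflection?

7

Ray reflecting at the top interface goes from n = 1.0 toward n = 2.35: a half-wave phase shift.
Bottom surface (2.35 → 1.53): reflection off a lower-index medium gives no phase shift.
The two reflections differ by half a wavelength.
For strong reflection here: 2 n t = (m + ½) λ.
λ = 2 n t / (m + ½) = 5367 / (m + ½) nm.
m=6: 826 nm (IR); m=7: 716 nm (visible); m=8: 631 nm (visible); m=9: 565 nm (visible); m=10: 511 nm (visible); m=11: 467 nm (visible); m=12: 429 nm (visible); m=13: 398 nm (visible); m=14: 370 nm (UV).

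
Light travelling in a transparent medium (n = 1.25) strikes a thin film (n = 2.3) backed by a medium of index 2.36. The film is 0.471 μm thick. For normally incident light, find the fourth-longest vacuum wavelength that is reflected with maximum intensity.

542 nm

Top surface (1.25 → 2.3): reflection off a higher-index medium gives a half-wave phase shift.
Ray reflecting at the bottom interface goes from n = 2.3 toward n = 2.36: a half-wave phase shift.
Zero or two π shifts → no net half-wave offset.
So the condition for constructive reflection is 2 n t = m λ.
λ = 2 n t / m. The fourth-longest wavelength is m = 4: λ = 2 × 2.3 × 471 / 4.00 = 542 nm.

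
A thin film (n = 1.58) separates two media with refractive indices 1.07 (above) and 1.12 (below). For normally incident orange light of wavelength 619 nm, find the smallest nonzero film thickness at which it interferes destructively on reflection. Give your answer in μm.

At the upper boundary (n = 1.07 to n = 1.58) the reflected ray undergoes a half-wave phase shift.
Ray reflecting at the bottom interface goes from n = 1.58 toward n = 1.12: no phase shift.
Net: one phase inversion between the two reflected rays.
For minimum reflection here: 2 n t = m λ.
Minimum nonzero at m = 1: t = λ / (2 n) = 619 / (2 × 1.58) = 196 nm.

0.196 μm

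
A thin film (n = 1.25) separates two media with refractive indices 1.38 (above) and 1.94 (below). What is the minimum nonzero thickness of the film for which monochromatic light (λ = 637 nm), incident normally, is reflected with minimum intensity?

At the upper boundary (n = 1.38 to n = 1.25) the reflected ray undergoes no phase shift.
Ray reflecting at the bottom interface goes from n = 1.25 toward n = 1.94: a half-wave phase shift.
The two reflections differ by half a wavelength.
For dark reflection here: 2 n t = m λ.
Minimum nonzero at m = 1: t = λ / (2 n) = 637 / (2 × 1.25) = 255 nm.

255 nm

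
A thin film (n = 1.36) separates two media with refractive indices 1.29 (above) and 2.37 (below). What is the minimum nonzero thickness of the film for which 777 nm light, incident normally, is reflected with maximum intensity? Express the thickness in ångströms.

2857 Å

At the upper boundary (n = 1.29 to n = 1.36) the reflected ray undergoes a half-wave phase shift.
At the lower boundary (n = 1.36 to n = 2.37) the reflected ray undergoes a half-wave phase shift.
Net: no relative phase inversion (both shifts match).
So the condition for constructive reflection is 2 n t = m λ.
Minimum nonzero at m = 1: t = λ / (2 n) = 777 / (2 × 1.36) = 286 nm.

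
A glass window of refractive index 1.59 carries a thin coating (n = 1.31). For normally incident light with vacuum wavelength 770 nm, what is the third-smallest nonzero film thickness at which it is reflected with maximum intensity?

Top surface (1.0 → 1.31): reflection off a higher-index medium gives a half-wave phase shift.
Ray reflecting at the bottom interface goes from n = 1.31 toward n = 1.59: a half-wave phase shift.
Zero or two π shifts → no net half-wave offset.
So the condition for constructive reflection is 2 n t = m λ.
The third-smallest nonzero thickness corresponds to m = 3: t = m λ / (2 n) = 3.00 × 770 / (2 × 1.31) = 882 nm.

882 nm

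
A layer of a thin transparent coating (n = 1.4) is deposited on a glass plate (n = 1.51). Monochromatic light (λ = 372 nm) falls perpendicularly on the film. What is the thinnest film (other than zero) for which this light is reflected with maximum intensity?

At the upper boundary (n = 1.0 to n = 1.4) the reflected ray undergoes a half-wave phase shift.
Bottom surface (1.4 → 1.51): reflection off a higher-index medium gives a half-wave phase shift.
The two reflections carry the same phase change, so no net offset.
For strong reflection here: 2 n t = m λ.
Minimum nonzero at m = 1: t = λ / (2 n) = 372 / (2 × 1.4) = 133 nm.

133 nm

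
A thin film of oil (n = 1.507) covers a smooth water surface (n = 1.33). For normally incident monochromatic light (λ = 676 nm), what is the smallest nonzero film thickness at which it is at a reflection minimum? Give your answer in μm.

Ray reflecting at the top interface goes from n = 1.0 toward n = 1.507: a half-wave phase shift.
Bottom surface (1.507 → 1.33): reflection off a lower-index medium gives no phase shift.
The two reflections differ by half a wavelength.
With one net inversion, destructive interference in reflection requires 2 n t = m λ.
The smallest nonzero thickness corresponds to m = 1: t = m λ / (2 n) = 1.00 × 676 / (2 × 1.507) = 224 nm.

0.224 μm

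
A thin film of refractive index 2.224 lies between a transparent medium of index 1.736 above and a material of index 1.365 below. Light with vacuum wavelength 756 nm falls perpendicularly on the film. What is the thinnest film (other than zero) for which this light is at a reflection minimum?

Ray reflecting at the top interface goes from n = 1.736 toward n = 2.224: a half-wave phase shift.
At the lower boundary (n = 2.224 to n = 1.365) the reflected ray undergoes no phase shift.
Exactly one π shift → a net half-wave offset.
For dark reflection here: 2 n t = m λ.
Minimum nonzero at m = 1: t = λ / (2 n) = 756 / (2 × 2.224) = 170 nm.

170 nm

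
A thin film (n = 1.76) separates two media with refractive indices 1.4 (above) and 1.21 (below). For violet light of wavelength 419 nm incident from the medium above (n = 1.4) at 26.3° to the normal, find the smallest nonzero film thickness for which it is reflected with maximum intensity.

Ray reflecting at the top interface goes from n = 1.4 toward n = 1.76: a half-wave phase shift.
Bottom surface (1.76 → 1.21): reflection off a lower-index medium gives no phase shift.
Net: one phase inversion between the two reflected rays.
So the condition for constructive reflection is 2 n t cos θ_r = (m + ½) λ.
Snell's law: 1.4 sin 26.3° = 1.76 sin θ_r → sin θ_r = 0.352, cos θ_r = 0.936.
Minimum at m = 0: t = λ / (4 n cos θ_r) = 419 / (4 × 1.76 × 0.936) = 63.6 nm.

63.6 nm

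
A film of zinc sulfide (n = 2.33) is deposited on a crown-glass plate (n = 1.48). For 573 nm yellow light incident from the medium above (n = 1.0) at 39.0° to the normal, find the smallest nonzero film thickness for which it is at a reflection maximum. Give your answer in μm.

Ray reflecting at the top interface goes from n = 1.0 toward n = 2.33: a half-wave phase shift.
At the lower boundary (n = 2.33 to n = 1.48) the reflected ray undergoes no phase shift.
The two reflections differ by half a wavelength.
With one net inversion, constructive interference in reflection requires 2 n t cos θ_r = (m + ½) λ.
Snell's law: 1.0 sin 39.0° = 2.33 sin θ_r → sin θ_r = 0.270, cos θ_r = 0.963.
Minimum at m = 0: t = λ / (4 n cos θ_r) = 573 / (4 × 2.33 × 0.963) = 63.9 nm.

0.0639 μm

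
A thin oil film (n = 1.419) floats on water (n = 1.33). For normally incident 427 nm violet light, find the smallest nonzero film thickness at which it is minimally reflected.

150 nm

Ray reflecting at the top interface goes from n = 1.0 toward n = 1.419: a half-wave phase shift.
Bottom surface (1.419 → 1.33): reflection off a lower-index medium gives no phase shift.
Exactly one π shift → a net half-wave offset.
With one net inversion, destructive interference in reflection requires 2 n t = m λ.
Minimum nonzero at m = 1: t = λ / (2 n) = 427 / (2 × 1.419) = 150 nm.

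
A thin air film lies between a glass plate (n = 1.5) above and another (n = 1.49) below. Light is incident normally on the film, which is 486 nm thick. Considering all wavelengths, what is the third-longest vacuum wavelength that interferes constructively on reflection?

389 nm

Ray reflecting at the top interface goes from n = 1.5 toward n = 1.0: no phase shift.
Ray reflecting at the bottom interface goes from n = 1.0 toward n = 1.49: a half-wave phase shift.
The two reflections differ by half a wavelength.
With one net inversion, constructive interference in reflection requires 2 n t = (m + ½) λ.
λ = 2 n t / (m + ½). The third-longest wavelength is m = 2: λ = 2 × 1.0 × 486 / 2.50 = 389 nm.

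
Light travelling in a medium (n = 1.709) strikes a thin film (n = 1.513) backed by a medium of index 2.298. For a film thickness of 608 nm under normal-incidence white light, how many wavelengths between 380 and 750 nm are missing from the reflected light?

2

At the upper boundary (n = 1.709 to n = 1.513) the reflected ray undergoes no phase shift.
Ray reflecting at the bottom interface goes from n = 1.513 toward n = 2.298: a half-wave phase shift.
Exactly one π shift → a net half-wave offset.
With one net inversion, destructive interference in reflection requires 2 n t = m λ.
λ = 2 n t / m = 1840 / m nm.
m=2: 920 nm (IR); m=3: 613 nm (visible); m=4: 460 nm (visible); m=5: 368 nm (UV).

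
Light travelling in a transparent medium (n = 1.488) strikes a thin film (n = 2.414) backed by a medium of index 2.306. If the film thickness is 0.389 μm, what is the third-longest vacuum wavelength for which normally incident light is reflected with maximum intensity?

751 nm

Ray reflecting at the top interface goes from n = 1.488 toward n = 2.414: a half-wave phase shift.
Bottom surface (2.414 → 2.306): reflection off a lower-index medium gives no phase shift.
The two reflections differ by half a wavelength.
With one net inversion, constructive interference in reflection requires 2 n t = (m + ½) λ.
λ = 2 n t / (m + ½). The third-longest wavelength is m = 2: λ = 2 × 2.414 × 389 / 2.50 = 751 nm.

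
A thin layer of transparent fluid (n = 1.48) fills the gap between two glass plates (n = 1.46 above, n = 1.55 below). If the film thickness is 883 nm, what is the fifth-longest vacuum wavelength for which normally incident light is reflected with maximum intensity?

523 nm

Ray reflecting at the top interface goes from n = 1.46 toward n = 1.48: a half-wave phase shift.
Bottom surface (1.48 → 1.55): reflection off a higher-index medium gives a half-wave phase shift.
The two reflections carry the same phase change, so no net offset.
With no net inversion, constructive interference in reflection requires 2 n t = m λ.
λ = 2 n t / m. The fifth-longest wavelength is m = 5: λ = 2 × 1.48 × 883 / 5.00 = 523 nm.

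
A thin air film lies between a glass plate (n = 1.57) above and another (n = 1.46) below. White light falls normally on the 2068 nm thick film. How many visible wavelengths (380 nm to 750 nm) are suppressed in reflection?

5

At the upper boundary (n = 1.57 to n = 1.0) the reflected ray undergoes no phase shift.
Ray reflecting at the bottom interface goes from n = 1.0 toward n = 1.46: a half-wave phase shift.
Exactly one π shift → a net half-wave offset.
For minimum reflection here: 2 n t = m λ.
λ = 2 n t / m = 4136 / m nm.
m=5: 827 nm (IR); m=6: 689 nm (visible); m=7: 591 nm (visible); m=8: 517 nm (visible); m=9: 460 nm (visible); m=10: 414 nm (visible); m=11: 376 nm (UV).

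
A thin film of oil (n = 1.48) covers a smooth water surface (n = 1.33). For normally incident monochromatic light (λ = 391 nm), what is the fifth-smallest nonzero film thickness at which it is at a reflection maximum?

Top surface (1.0 → 1.48): reflection off a higher-index medium gives a half-wave phase shift.
Ray reflecting at the bottom interface goes from n = 1.48 toward n = 1.33: no phase shift.
Exactly one π shift → a net half-wave offset.
With one net inversion, constructive interference in reflection requires 2 n t = (m + ½) λ.
The fifth-smallest nonzero thickness corresponds to m = 4: t = (m + ½) λ / (2 n) = 4.50 × 391 / (2 × 1.48) = 594 nm.

594 nm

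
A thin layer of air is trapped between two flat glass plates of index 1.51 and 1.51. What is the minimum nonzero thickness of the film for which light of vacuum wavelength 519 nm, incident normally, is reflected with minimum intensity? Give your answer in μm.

0.260 μm

Top surface (1.51 → 1.0): reflection off a lower-index medium gives no phase shift.
Ray reflecting at the bottom interface goes from n = 1.0 toward n = 1.51: a half-wave phase shift.
The two reflections differ by half a wavelength.
For minimum reflection here: 2 n t = m λ.
Minimum nonzero at m = 1: t = λ / (2 n) = 519 / (2 × 1.0) = 260 nm.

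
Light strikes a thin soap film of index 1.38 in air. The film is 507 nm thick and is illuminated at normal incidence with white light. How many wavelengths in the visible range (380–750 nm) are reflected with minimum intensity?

2

Ray reflecting at the top interface goes from n = 1.0 toward n = 1.38: a half-wave phase shift.
At the lower boundary (n = 1.38 to n = 1.0) the reflected ray undergoes no phase shift.
Exactly one π shift → a net half-wave offset.
With one net inversion, destructive interference in reflection requires 2 n t = m λ.
λ = 2 n t / m = 1399 / m nm.
m=1: 1399 nm (IR); m=2: 700 nm (visible); m=3: 466 nm (visible); m=4: 350 nm (UV).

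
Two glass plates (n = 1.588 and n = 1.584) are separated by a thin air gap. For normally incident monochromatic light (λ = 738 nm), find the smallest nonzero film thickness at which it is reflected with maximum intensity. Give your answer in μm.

0.185 μm

Ray reflecting at the top interface goes from n = 1.588 toward n = 1.0: no phase shift.
Bottom surface (1.0 → 1.584): reflection off a higher-index medium gives a half-wave phase shift.
Exactly one π shift → a net half-wave offset.
So the condition for constructive reflection is 2 n t = (m + ½) λ.
Minimum at m = 0: t = λ / (4 n) = 738 / (4 × 1.0) = 185 nm.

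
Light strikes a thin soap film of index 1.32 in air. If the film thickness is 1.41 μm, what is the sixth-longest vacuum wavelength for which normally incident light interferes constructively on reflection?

677 nm

Ray reflecting at the top interface goes from n = 1.0 toward n = 1.32: a half-wave phase shift.
Ray reflecting at the bottom interface goes from n = 1.32 toward n = 1.0: no phase shift.
Exactly one π shift → a net half-wave offset.
With one net inversion, constructive interference in reflection requires 2 n t = (m + ½) λ.
λ = 2 n t / (m + ½). The sixth-longest wavelength is m = 5: λ = 2 × 1.32 × 1410 / 5.50 = 677 nm.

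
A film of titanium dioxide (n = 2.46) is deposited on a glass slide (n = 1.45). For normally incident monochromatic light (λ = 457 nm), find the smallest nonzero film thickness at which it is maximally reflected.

46.4 nm

Ray reflecting at the top interface goes from n = 1.0 toward n = 2.46: a half-wave phase shift.
At the lower boundary (n = 2.46 to n = 1.45) the reflected ray undergoes no phase shift.
Net: one phase inversion between the two reflected rays.
With one net inversion, constructive interference in reflection requires 2 n t = (m + ½) λ.
Minimum at m = 0: t = λ / (4 n) = 457 / (4 × 2.46) = 46.4 nm.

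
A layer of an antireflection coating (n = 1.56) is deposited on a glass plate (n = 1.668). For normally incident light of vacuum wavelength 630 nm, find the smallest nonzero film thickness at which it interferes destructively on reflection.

101 nm

At the upper boundary (n = 1.0 to n = 1.56) the reflected ray undergoes a half-wave phase shift.
Ray reflecting at the bottom interface goes from n = 1.56 toward n = 1.668: a half-wave phase shift.
Net: no relative phase inversion (both shifts match).
For minimum reflection here: 2 n t = (m + ½) λ.
Minimum at m = 0: t = λ / (4 n) = 630 / (4 × 1.56) = 101 nm.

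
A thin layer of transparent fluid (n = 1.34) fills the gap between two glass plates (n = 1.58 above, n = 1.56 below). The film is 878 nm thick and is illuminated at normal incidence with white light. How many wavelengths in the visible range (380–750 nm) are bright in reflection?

Top surface (1.58 → 1.34): reflection off a lower-index medium gives no phase shift.
Ray reflecting at the bottom interface goes from n = 1.34 toward n = 1.56: a half-wave phase shift.
Net: one phase inversion between the two reflected rays.
With one net inversion, constructive interference in reflection requires 2 n t = (m + ½) λ.
λ = 2 n t / (m + ½) = 2353 / (m + ½) nm.
m=2: 941 nm (IR); m=3: 672 nm (visible); m=4: 523 nm (visible); m=5: 428 nm (visible); m=6: 362 nm (UV).

3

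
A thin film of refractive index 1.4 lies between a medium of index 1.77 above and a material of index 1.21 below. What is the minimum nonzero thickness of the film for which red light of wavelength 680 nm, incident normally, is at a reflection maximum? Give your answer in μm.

0.243 μm

Ray reflecting at the top interface goes from n = 1.77 toward n = 1.4: no phase shift.
Bottom surface (1.4 → 1.21): reflection off a lower-index medium gives no phase shift.
Zero or two π shifts → no net half-wave offset.
So the condition for constructive reflection is 2 n t = m λ.
Minimum nonzero at m = 1: t = λ / (2 n) = 680 / (2 × 1.4) = 243 nm.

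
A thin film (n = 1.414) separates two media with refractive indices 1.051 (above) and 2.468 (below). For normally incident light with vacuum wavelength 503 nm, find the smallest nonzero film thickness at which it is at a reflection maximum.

178 nm

At the upper boundary (n = 1.051 to n = 1.414) the reflected ray undergoes a half-wave phase shift.
Ray reflecting at the bottom interface goes from n = 1.414 toward n = 2.468: a half-wave phase shift.
Zero or two π shifts → no net half-wave offset.
So the condition for constructive reflection is 2 n t = m λ.
Minimum nonzero at m = 1: t = λ / (2 n) = 503 / (2 × 1.414) = 178 nm.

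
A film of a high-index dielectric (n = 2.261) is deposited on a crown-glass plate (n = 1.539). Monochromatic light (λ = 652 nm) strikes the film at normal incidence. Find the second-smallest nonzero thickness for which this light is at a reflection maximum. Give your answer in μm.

Top surface (1.0 → 2.261): reflection off a higher-index medium gives a half-wave phase shift.
Ray reflecting at the bottom interface goes from n = 2.261 toward n = 1.539: no phase shift.
The two reflections differ by half a wavelength.
So the condition for constructive reflection is 2 n t = (m + ½) λ.
The second-smallest nonzero thickness corresponds to m = 1: t = (m + ½) λ / (2 n) = 1.50 × 652 / (2 × 2.261) = 216 nm.

0.216 μm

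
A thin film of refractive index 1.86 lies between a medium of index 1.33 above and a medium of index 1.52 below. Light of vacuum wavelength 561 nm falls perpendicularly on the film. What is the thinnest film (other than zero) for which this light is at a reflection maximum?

Ray reflecting at the top interface goes from n = 1.33 toward n = 1.86: a half-wave phase shift.
At the lower boundary (n = 1.86 to n = 1.52) the reflected ray undergoes no phase shift.
Exactly one π shift → a net half-wave offset.
So the condition for constructive reflection is 2 n t = (m + ½) λ.
Minimum at m = 0: t = λ / (4 n) = 561 / (4 × 1.86) = 75.4 nm.

75.4 nm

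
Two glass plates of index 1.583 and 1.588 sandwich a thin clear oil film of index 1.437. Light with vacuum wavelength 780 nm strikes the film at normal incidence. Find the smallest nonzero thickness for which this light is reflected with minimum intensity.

Ray reflecting at the top interface goes from n = 1.583 toward n = 1.437: no phase shift.
Bottom surface (1.437 → 1.588): reflection off a higher-index medium gives a half-wave phase shift.
Net: one phase inversion between the two reflected rays.
So the condition for destructive reflection is 2 n t = m λ.
The smallest nonzero thickness corresponds to m = 1: t = m λ / (2 n) = 1.00 × 780 / (2 × 1.437) = 271 nm.

271 nm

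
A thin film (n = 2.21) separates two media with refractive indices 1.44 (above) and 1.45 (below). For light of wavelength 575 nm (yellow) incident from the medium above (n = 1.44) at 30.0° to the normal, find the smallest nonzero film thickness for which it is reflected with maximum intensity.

Ray reflecting at the top interface goes from n = 1.44 toward n = 2.21: a half-wave phase shift.
Bottom surface (2.21 → 1.45): reflection off a lower-index medium gives no phase shift.
The two reflections differ by half a wavelength.
For bright reflection here: 2 n t cos θ_r = (m + ½) λ.
Snell's law: 1.44 sin 30.0° = 2.21 sin θ_r → sin θ_r = 0.326, cos θ_r = 0.945.
Minimum at m = 0: t = λ / (4 n cos θ_r) = 575 / (4 × 2.21 × 0.945) = 68.8 nm.

68.8 nm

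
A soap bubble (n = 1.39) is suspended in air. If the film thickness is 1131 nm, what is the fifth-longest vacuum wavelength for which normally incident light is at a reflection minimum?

629 nm

At the upper boundary (n = 1.0 to n = 1.39) the reflected ray undergoes a half-wave phase shift.
Bottom surface (1.39 → 1.0): reflection off a lower-index medium gives no phase shift.
Exactly one π shift → a net half-wave offset.
So the condition for destructive reflection is 2 n t = m λ.
λ = 2 n t / m. The fifth-longest wavelength is m = 5: λ = 2 × 1.39 × 1131 / 5.00 = 629 nm.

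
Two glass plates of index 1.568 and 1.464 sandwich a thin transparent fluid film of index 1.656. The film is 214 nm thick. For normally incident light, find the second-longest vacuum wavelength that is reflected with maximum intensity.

Top surface (1.568 → 1.656): reflection off a higher-index medium gives a half-wave phase shift.
Bottom surface (1.656 → 1.464): reflection off a lower-index medium gives no phase shift.
Exactly one π shift → a net half-wave offset.
So the condition for constructive reflection is 2 n t = (m + ½) λ.
λ = 2 n t / (m + ½). The second-longest wavelength is m = 1: λ = 2 × 1.656 × 214 / 1.50 = 473 nm.

473 nm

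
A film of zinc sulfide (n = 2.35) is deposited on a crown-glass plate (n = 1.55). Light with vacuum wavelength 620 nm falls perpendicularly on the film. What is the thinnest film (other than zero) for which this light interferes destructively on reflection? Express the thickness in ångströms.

1319 Å

Ray reflecting at the top interface goes from n = 1.0 toward n = 2.35: a half-wave phase shift.
At the lower boundary (n = 2.35 to n = 1.55) the reflected ray undergoes no phase shift.
Exactly one π shift → a net half-wave offset.
For dark reflection here: 2 n t = m λ.
Minimum nonzero at m = 1: t = λ / (2 n) = 620 / (2 × 2.35) = 132 nm.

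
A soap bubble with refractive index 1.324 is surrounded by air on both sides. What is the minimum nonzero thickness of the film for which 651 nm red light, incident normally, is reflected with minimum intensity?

246 nm

Ray reflecting at the top interface goes from n = 1.0 toward n = 1.324: a half-wave phase shift.
Bottom surface (1.324 → 1.0): reflection off a lower-index medium gives no phase shift.
The two reflections differ by half a wavelength.
For dark reflection here: 2 n t = m λ.
Minimum nonzero at m = 1: t = λ / (2 n) = 651 / (2 × 1.324) = 246 nm.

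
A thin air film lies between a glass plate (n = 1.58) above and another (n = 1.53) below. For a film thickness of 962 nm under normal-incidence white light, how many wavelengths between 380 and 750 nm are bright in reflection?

Ray reflecting at the top interface goes from n = 1.58 toward n = 1.0: no phase shift.
At the lower boundary (n = 1.0 to n = 1.53) the reflected ray undergoes a half-wave phase shift.
Exactly one π shift → a net half-wave offset.
With one net inversion, constructive interference in reflection requires 2 n t = (m + ½) λ.
λ = 2 n t / (m + ½) = 1924 / (m + ½) nm.
m=2: 770 nm (IR); m=3: 550 nm (visible); m=4: 428 nm (visible); m=5: 350 nm (UV).

2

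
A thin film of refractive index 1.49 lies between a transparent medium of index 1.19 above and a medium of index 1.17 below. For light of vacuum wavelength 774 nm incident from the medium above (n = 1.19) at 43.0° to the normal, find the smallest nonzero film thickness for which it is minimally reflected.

At the upper boundary (n = 1.19 to n = 1.49) the reflected ray undergoes a half-wave phase shift.
At the lower boundary (n = 1.49 to n = 1.17) the reflected ray undergoes no phase shift.
The two reflections differ by half a wavelength.
For dark reflection here: 2 n t cos θ_r = m λ.
Snell's law: 1.19 sin 43.0° = 1.49 sin θ_r → sin θ_r = 0.545, cos θ_r = 0.839.
Minimum nonzero at m = 1: t = λ / (2 n cos θ_r) = 774 / (2 × 1.49 × 0.839) = 310 nm.

310 nm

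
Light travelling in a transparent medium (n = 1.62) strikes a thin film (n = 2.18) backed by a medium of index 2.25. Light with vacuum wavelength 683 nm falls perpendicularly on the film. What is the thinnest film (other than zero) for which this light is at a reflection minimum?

78.3 nm

Top surface (1.62 → 2.18): reflection off a higher-index medium gives a half-wave phase shift.
Bottom surface (2.18 → 2.25): reflection off a higher-index medium gives a half-wave phase shift.
The two reflections carry the same phase change, so no net offset.
For weak reflection here: 2 n t = (m + ½) λ.
Minimum at m = 0: t = λ / (4 n) = 683 / (4 × 2.18) = 78.3 nm.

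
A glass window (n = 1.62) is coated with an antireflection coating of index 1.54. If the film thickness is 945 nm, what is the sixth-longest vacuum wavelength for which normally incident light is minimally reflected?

529 nm

At the upper boundary (n = 1.0 to n = 1.54) the reflected ray undergoes a half-wave phase shift.
At the lower boundary (n = 1.54 to n = 1.62) the reflected ray undergoes a half-wave phase shift.
The two reflections carry the same phase change, so no net offset.
So the condition for destructive reflection is 2 n t = (m + ½) λ.
λ = 2 n t / (m + ½). The sixth-longest wavelength is m = 5: λ = 2 × 1.54 × 945 / 5.50 = 529 nm.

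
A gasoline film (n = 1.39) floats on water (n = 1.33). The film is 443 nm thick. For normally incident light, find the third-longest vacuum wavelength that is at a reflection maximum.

Ray reflecting at the top interface goes from n = 1.0 toward n = 1.39: a half-wave phase shift.
At the lower boundary (n = 1.39 to n = 1.33) the reflected ray undergoes no phase shift.
Net: one phase inversion between the two reflected rays.
For strong reflection here: 2 n t = (m + ½) λ.
λ = 2 n t / (m + ½). The third-longest wavelength is m = 2: λ = 2 × 1.39 × 443 / 2.50 = 493 nm.

493 nm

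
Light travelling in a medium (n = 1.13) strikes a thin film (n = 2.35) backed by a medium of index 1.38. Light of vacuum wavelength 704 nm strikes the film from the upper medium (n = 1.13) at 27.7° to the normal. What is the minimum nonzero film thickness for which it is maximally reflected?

76.8 nm

Ray reflecting at the top interface goes from n = 1.13 toward n = 2.35: a half-wave phase shift.
At the lower boundary (n = 2.35 to n = 1.38) the reflected ray undergoes no phase shift.
Exactly one π shift → a net half-wave offset.
So the condition for constructive reflection is 2 n t cos θ_r = (m + ½) λ.
Snell's law: 1.13 sin 27.7° = 2.35 sin θ_r → sin θ_r = 0.224, cos θ_r = 0.975.
Minimum at m = 0: t = λ / (4 n cos θ_r) = 704 / (4 × 2.35 × 0.975) = 76.8 nm.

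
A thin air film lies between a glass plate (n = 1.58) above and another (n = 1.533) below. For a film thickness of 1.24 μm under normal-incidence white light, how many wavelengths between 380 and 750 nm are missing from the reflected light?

3

Top surface (1.58 → 1.0): reflection off a lower-index medium gives no phase shift.
At the lower boundary (n = 1.0 to n = 1.533) the reflected ray undergoes a half-wave phase shift.
Exactly one π shift → a net half-wave offset.
For dark reflection here: 2 n t = m λ.
λ = 2 n t / m = 2480 / m nm.
m=3: 827 nm (IR); m=4: 620 nm (visible); m=5: 496 nm (visible); m=6: 413 nm (visible); m=7: 354 nm (UV).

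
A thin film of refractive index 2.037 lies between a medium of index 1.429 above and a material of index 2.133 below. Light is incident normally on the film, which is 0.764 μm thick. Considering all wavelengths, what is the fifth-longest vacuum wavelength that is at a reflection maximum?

Top surface (1.429 → 2.037): reflection off a higher-index medium gives a half-wave phase shift.
Bottom surface (2.037 → 2.133): reflection off a higher-index medium gives a half-wave phase shift.
The two reflections carry the same phase change, so no net offset.
With no net inversion, constructive interference in reflection requires 2 n t = m λ.
λ = 2 n t / m. The fifth-longest wavelength is m = 5: λ = 2 × 2.037 × 764 / 5.00 = 623 nm.

623 nm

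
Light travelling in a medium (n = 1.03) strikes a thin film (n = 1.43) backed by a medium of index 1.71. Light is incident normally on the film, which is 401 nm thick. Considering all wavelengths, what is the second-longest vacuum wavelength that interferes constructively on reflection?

Top surface (1.03 → 1.43): reflection off a higher-index medium gives a half-wave phase shift.
Ray reflecting at the bottom interface goes from n = 1.43 toward n = 1.71: a half-wave phase shift.
Zero or two π shifts → no net half-wave offset.
So the condition for constructive reflection is 2 n t = m λ.
λ = 2 n t / m. The second-longest wavelength is m = 2: λ = 2 × 1.43 × 401 / 2.00 = 573 nm.

573 nm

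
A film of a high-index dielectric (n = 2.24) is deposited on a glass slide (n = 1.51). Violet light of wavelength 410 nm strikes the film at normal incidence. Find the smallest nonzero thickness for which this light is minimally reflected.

91.5 nm

Ray reflecting at the top interface goes from n = 1.0 toward n = 2.24: a half-wave phase shift.
Ray reflecting at the bottom interface goes from n = 2.24 toward n = 1.51: no phase shift.
Exactly one π shift → a net half-wave offset.
With one net inversion, destructive interference in reflection requires 2 n t = m λ.
The smallest nonzero thickness corresponds to m = 1: t = m λ / (2 n) = 1.00 × 410 / (2 × 2.24) = 91.5 nm.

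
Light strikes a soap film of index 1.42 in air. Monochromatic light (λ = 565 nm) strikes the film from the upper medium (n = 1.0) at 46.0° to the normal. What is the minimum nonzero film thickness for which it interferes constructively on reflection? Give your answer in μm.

Top surface (1.0 → 1.42): reflection off a higher-index medium gives a half-wave phase shift.
At the lower boundary (n = 1.42 to n = 1.0) the reflected ray undergoes no phase shift.
The two reflections differ by half a wavelength.
So the condition for constructive reflection is 2 n t cos θ_r = (m + ½) λ.
Snell's law: 1.0 sin 46.0° = 1.42 sin θ_r → sin θ_r = 0.507, cos θ_r = 0.862.
Minimum at m = 0: t = λ / (4 n cos θ_r) = 565 / (4 × 1.42 × 0.862) = 115 nm.

0.115 μm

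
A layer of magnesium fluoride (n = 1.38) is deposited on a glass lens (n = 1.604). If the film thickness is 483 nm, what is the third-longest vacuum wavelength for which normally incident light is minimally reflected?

533 nm

Ray reflecting at the top interface goes from n = 1.0 toward n = 1.38: a half-wave phase shift.
Ray reflecting at the bottom interface goes from n = 1.38 toward n = 1.604: a half-wave phase shift.
Net: no relative phase inversion (both shifts match).
So the condition for destructive reflection is 2 n t = (m + ½) λ.
λ = 2 n t / (m + ½). The third-longest wavelength is m = 2: λ = 2 × 1.38 × 483 / 2.50 = 533 nm.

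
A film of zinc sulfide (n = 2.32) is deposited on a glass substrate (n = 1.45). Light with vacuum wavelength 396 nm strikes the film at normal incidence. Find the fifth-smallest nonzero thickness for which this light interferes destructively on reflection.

At the upper boundary (n = 1.0 to n = 2.32) the reflected ray undergoes a half-wave phase shift.
Ray reflecting at the bottom interface goes from n = 2.32 toward n = 1.45: no phase shift.
Net: one phase inversion between the two reflected rays.
For dark reflection here: 2 n t = m λ.
The fifth-smallest nonzero thickness corresponds to m = 5: t = m λ / (2 n) = 5.00 × 396 / (2 × 2.32) = 427 nm.

427 nm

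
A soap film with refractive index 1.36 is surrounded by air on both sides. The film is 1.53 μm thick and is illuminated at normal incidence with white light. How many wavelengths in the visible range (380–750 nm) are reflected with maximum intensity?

5

At the upper boundary (n = 1.0 to n = 1.36) the reflected ray undergoes a half-wave phase shift.
At the lower boundary (n = 1.36 to n = 1.0) the reflected ray undergoes no phase shift.
Exactly one π shift → a net half-wave offset.
So the condition for constructive reflection is 2 n t = (m + ½) λ.
λ = 2 n t / (m + ½) = 4162 / (m + ½) nm.
m=5: 757 nm (IR); m=6: 640 nm (visible); m=7: 555 nm (visible); m=8: 490 nm (visible); m=9: 438 nm (visible); m=10: 396 nm (visible); m=11: 362 nm (UV).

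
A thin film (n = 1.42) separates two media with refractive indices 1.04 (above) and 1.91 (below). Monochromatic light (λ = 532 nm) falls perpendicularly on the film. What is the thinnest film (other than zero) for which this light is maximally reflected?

187 nm

Top surface (1.04 → 1.42): reflection off a higher-index medium gives a half-wave phase shift.
Bottom surface (1.42 → 1.91): reflection off a higher-index medium gives a half-wave phase shift.
The two reflections carry the same phase change, so no net offset.
With no net inversion, constructive interference in reflection requires 2 n t = m λ.
Minimum nonzero at m = 1: t = λ / (2 n) = 532 / (2 × 1.42) = 187 nm.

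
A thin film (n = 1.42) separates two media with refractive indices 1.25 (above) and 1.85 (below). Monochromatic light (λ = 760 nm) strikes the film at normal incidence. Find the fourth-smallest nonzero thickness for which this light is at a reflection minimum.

937 nm

At the upper boundary (n = 1.25 to n = 1.42) the reflected ray undergoes a half-wave phase shift.
Ray reflecting at the bottom interface goes from n = 1.42 toward n = 1.85: a half-wave phase shift.
Zero or two π shifts → no net half-wave offset.
With no net inversion, destructive interference in reflection requires 2 n t = (m + ½) λ.
The fourth-smallest nonzero thickness corresponds to m = 3: t = (m + ½) λ / (2 n) = 3.50 × 760 / (2 × 1.42) = 937 nm.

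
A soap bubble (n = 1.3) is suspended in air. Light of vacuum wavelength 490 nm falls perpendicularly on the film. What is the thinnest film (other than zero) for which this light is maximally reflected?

94.2 nm

Top surface (1.0 → 1.3): reflection off a higher-index medium gives a half-wave phase shift.
Ray reflecting at the bottom interface goes from n = 1.3 toward n = 1.0: no phase shift.
Net: one phase inversion between the two reflected rays.
So the condition for constructive reflection is 2 n t = (m + ½) λ.
Minimum at m = 0: t = λ / (4 n) = 490 / (4 × 1.3) = 94.2 nm.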